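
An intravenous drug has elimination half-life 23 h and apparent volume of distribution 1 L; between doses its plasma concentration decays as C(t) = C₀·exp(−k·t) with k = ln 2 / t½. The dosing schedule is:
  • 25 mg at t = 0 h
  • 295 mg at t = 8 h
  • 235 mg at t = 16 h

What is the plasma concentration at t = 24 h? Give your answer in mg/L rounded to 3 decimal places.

k = ln 2 / 23 = 0.03014 per h
Dose 1 (25 mg at t=0 h): 25·exp(−0.03014·24) = 12.129 mg/L
Dose 2 (295 mg at t=8 h): 295·exp(−0.03014·16) = 182.142 mg/L
Dose 3 (235 mg at t=16 h): 235·exp(−0.03014·8) = 184.655 mg/L
C(24) = 12.129 + 182.142 + 184.655 = 378.926 mg/L

378.926 mg/L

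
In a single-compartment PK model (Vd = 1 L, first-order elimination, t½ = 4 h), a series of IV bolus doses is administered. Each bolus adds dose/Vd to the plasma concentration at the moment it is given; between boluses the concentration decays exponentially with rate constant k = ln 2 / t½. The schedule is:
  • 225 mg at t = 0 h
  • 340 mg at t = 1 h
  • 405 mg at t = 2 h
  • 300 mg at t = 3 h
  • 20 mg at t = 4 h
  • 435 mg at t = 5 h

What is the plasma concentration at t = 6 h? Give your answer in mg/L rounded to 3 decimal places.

983.315 mg/L

k = ln 2 / 4 = 0.17329 per h
Dose 1 (225 mg at t=0 h): 225·exp(−0.17329·6) = 79.550 mg/L
Dose 2 (340 mg at t=1 h): 340·exp(−0.17329·5) = 142.952 mg/L
Dose 3 (405 mg at t=2 h): 405·exp(−0.17329·4) = 202.500 mg/L
Dose 4 (300 mg at t=3 h): 300·exp(−0.17329·3) = 178.381 mg/L
Dose 5 (20 mg at t=4 h): 20·exp(−0.17329·2) = 14.142 mg/L
Dose 6 (435 mg at t=5 h): 435·exp(−0.17329·1) = 365.790 mg/L
C(6) = 79.550 + 142.952 + 202.500 + 178.381 + 14.142 + 365.790 = 983.315 mg/L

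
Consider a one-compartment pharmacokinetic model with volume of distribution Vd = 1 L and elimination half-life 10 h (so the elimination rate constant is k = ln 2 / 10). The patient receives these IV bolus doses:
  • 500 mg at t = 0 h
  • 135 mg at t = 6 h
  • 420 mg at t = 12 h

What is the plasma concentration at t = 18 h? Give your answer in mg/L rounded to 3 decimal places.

k = ln 2 / 10 = 0.06931 per h
Dose 1 (500 mg at t=0 h): 500·exp(−0.06931·18) = 143.587 mg/L
Dose 2 (135 mg at t=6 h): 135·exp(−0.06931·12) = 58.762 mg/L
Dose 3 (420 mg at t=12 h): 420·exp(−0.06931·6) = 277.097 mg/L
C(18) = 143.587 + 58.762 + 277.097 = 479.446 mg/L

479.446 mg/L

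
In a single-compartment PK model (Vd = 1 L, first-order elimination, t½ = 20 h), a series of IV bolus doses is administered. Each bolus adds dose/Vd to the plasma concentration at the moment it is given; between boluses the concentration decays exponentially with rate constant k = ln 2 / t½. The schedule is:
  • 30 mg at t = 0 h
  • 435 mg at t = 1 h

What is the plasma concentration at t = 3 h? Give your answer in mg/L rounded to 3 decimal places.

432.907 mg/L

k = ln 2 / 20 = 0.03466 per h
Dose 1 (30 mg at t=0 h): 30·exp(−0.03466·3) = 27.038 mg/L
Dose 2 (435 mg at t=1 h): 435·exp(−0.03466·2) = 405.869 mg/L
C(3) = 27.038 + 405.869 = 432.907 mg/L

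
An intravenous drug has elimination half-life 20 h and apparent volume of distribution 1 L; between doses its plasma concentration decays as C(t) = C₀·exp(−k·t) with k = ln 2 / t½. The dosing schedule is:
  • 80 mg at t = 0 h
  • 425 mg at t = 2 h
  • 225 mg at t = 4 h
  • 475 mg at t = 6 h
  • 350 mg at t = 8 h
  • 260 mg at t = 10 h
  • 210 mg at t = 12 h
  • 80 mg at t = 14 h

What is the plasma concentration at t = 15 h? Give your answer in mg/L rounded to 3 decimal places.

k = ln 2 / 20 = 0.03466 per h
Dose 1 (80 mg at t=0 h): 80·exp(−0.03466·15) = 47.568 mg/L
Dose 2 (425 mg at t=2 h): 425·exp(−0.03466·13) = 270.844 mg/L
Dose 3 (225 mg at t=4 h): 225·exp(−0.03466·11) = 153.680 mg/L
Dose 4 (475 mg at t=6 h): 475·exp(−0.03466·9) = 347.720 mg/L
Dose 5 (350 mg at t=8 h): 350·exp(−0.03466·7) = 274.604 mg/L
Dose 6 (260 mg at t=10 h): 260·exp(−0.03466·5) = 218.633 mg/L
Dose 7 (210 mg at t=12 h): 210·exp(−0.03466·3) = 189.263 mg/L
Dose 8 (80 mg at t=14 h): 80·exp(−0.03466·1) = 77.275 mg/L
C(15) = 47.568 + 270.844 + 153.680 + 347.720 + 274.604 + 218.633 + 189.263 + 77.275 = 1579.587 mg/L

1579.587 mg/L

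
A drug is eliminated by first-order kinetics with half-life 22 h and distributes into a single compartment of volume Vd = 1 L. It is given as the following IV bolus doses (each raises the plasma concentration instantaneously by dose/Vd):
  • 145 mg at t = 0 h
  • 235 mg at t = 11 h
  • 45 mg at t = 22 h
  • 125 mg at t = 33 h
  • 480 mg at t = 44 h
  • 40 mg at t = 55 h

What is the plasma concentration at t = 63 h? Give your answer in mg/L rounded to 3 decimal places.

421.402 mg/L

k = ln 2 / 22 = 0.03151 per h
Dose 1 (145 mg at t=0 h): 145·exp(−0.03151·63) = 19.922 mg/L
Dose 2 (235 mg at t=11 h): 235·exp(−0.03151·52) = 45.661 mg/L
Dose 3 (45 mg at t=22 h): 45·exp(−0.03151·41) = 12.365 mg/L
Dose 4 (125 mg at t=33 h): 125·exp(−0.03151·30) = 48.575 mg/L
Dose 5 (480 mg at t=44 h): 480·exp(−0.03151·19) = 263.791 mg/L
Dose 6 (40 mg at t=55 h): 40·exp(−0.03151·8) = 31.088 mg/L
C(63) = 19.922 + 45.661 + 12.365 + 48.575 + 263.791 + 31.088 = 421.402 mg/L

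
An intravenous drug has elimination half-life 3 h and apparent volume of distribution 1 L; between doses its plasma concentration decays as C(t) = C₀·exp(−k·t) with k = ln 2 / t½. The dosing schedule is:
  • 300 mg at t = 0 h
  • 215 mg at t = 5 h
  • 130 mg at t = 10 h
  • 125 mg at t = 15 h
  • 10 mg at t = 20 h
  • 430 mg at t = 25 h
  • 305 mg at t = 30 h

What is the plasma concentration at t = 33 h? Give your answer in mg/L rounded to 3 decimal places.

223.790 mg/L

k = ln 2 / 3 = 0.23105 per h
Dose 1 (300 mg at t=0 h): 300·exp(−0.23105·33) = 0.146 mg/L
Dose 2 (215 mg at t=5 h): 215·exp(−0.23105·28) = 0.333 mg/L
Dose 3 (130 mg at t=10 h): 130·exp(−0.23105·23) = 0.640 mg/L
Dose 4 (125 mg at t=15 h): 125·exp(−0.23105·18) = 1.953 mg/L
Dose 5 (10 mg at t=20 h): 10·exp(−0.23105·13) = 0.496 mg/L
Dose 6 (430 mg at t=25 h): 430·exp(−0.23105·8) = 67.721 mg/L
Dose 7 (305 mg at t=30 h): 305·exp(−0.23105·3) = 152.500 mg/L
C(33) = 0.146 + 0.333 + 0.640 + 1.953 + 0.496 + 67.721 + 152.500 = 223.790 mg/L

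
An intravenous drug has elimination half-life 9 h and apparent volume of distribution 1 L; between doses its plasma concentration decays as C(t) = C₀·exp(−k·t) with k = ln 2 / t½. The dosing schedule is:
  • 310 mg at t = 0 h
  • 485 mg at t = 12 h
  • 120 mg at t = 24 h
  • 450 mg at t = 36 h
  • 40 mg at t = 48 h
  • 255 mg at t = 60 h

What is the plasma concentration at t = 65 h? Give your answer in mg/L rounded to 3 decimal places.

k = ln 2 / 9 = 0.07702 per h
Dose 1 (310 mg at t=0 h): 310·exp(−0.07702·65) = 2.076 mg/L
Dose 2 (485 mg at t=12 h): 485·exp(−0.07702·53) = 8.185 mg/L
Dose 3 (120 mg at t=24 h): 120·exp(−0.07702·41) = 5.103 mg/L
Dose 4 (450 mg at t=36 h): 450·exp(−0.07702·29) = 48.220 mg/L
Dose 5 (40 mg at t=48 h): 40·exp(−0.07702·17) = 10.801 mg/L
Dose 6 (255 mg at t=60 h): 255·exp(−0.07702·5) = 173.501 mg/L
C(65) = 2.076 + 8.185 + 5.103 + 48.220 + 10.801 + 173.501 = 247.885 mg/L

247.885 mg/L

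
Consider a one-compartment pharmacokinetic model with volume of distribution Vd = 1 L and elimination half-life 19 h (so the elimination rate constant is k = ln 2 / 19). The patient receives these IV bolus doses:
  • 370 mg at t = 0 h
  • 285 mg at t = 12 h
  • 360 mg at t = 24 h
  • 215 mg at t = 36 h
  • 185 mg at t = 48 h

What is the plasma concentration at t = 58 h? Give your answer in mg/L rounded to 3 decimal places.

426.754 mg/L

k = ln 2 / 19 = 0.03648 per h
Dose 1 (370 mg at t=0 h): 370·exp(−0.03648·58) = 44.593 mg/L
Dose 2 (285 mg at t=12 h): 285·exp(−0.03648·46) = 53.215 mg/L
Dose 3 (360 mg at t=24 h): 360·exp(−0.03648·34) = 104.140 mg/L
Dose 4 (215 mg at t=36 h): 215·exp(−0.03648·22) = 96.356 mg/L
Dose 5 (185 mg at t=48 h): 185·exp(−0.03648·10) = 128.450 mg/L
C(58) = 44.593 + 53.215 + 104.140 + 96.356 + 128.450 = 426.754 mg/L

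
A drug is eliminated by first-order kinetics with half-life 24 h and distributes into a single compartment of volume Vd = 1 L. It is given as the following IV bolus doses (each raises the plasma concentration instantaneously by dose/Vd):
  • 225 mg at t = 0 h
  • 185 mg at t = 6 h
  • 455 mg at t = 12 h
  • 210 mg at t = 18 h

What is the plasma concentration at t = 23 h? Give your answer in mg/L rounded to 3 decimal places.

k = ln 2 / 24 = 0.02888 per h
Dose 1 (225 mg at t=0 h): 225·exp(−0.02888·23) = 115.797 mg/L
Dose 2 (185 mg at t=6 h): 185·exp(−0.02888·17) = 113.225 mg/L
Dose 3 (455 mg at t=12 h): 455·exp(−0.02888·11) = 331.161 mg/L
Dose 4 (210 mg at t=18 h): 210·exp(−0.02888·5) = 181.763 mg/L
C(23) = 115.797 + 113.225 + 331.161 + 181.763 = 741.945 mg/L

741.945 mg/L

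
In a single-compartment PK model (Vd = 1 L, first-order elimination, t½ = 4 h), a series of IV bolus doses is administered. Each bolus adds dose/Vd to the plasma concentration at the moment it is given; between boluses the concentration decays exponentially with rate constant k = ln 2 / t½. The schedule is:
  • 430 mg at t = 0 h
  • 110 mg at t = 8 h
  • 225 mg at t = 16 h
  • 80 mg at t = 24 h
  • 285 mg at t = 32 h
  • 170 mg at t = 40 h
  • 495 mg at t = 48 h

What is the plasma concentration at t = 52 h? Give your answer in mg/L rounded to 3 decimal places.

k = ln 2 / 4 = 0.17329 per h
Dose 1 (430 mg at t=0 h): 430·exp(−0.17329·52) = 0.052 mg/L
Dose 2 (110 mg at t=8 h): 110·exp(−0.17329·44) = 0.054 mg/L
Dose 3 (225 mg at t=16 h): 225·exp(−0.17329·36) = 0.439 mg/L
Dose 4 (80 mg at t=24 h): 80·exp(−0.17329·28) = 0.625 mg/L
Dose 5 (285 mg at t=32 h): 285·exp(−0.17329·20) = 8.906 mg/L
Dose 6 (170 mg at t=40 h): 170·exp(−0.17329·12) = 21.250 mg/L
Dose 7 (495 mg at t=48 h): 495·exp(−0.17329·4) = 247.500 mg/L
C(52) = 0.052 + 0.054 + 0.439 + 0.625 + 8.906 + 21.250 + 247.500 = 278.827 mg/L

278.827 mg/L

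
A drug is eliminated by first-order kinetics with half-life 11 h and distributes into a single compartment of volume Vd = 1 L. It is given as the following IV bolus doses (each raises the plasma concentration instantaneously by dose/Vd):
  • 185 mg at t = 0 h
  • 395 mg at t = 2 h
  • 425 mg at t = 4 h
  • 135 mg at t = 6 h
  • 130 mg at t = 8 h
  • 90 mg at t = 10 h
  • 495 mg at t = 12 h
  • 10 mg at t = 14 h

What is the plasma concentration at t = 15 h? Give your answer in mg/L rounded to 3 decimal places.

1103.509 mg/L

k = ln 2 / 11 = 0.06301 per h
Dose 1 (185 mg at t=0 h): 185·exp(−0.06301·15) = 71.891 mg/L
Dose 2 (395 mg at t=2 h): 395·exp(−0.06301·13) = 174.114 mg/L
Dose 3 (425 mg at t=4 h): 425·exp(−0.06301·11) = 212.500 mg/L
Dose 4 (135 mg at t=6 h): 135·exp(−0.06301·9) = 76.566 mg/L
Dose 5 (130 mg at t=8 h): 130·exp(−0.06301·7) = 83.633 mg/L
Dose 6 (90 mg at t=10 h): 90·exp(−0.06301·5) = 65.677 mg/L
Dose 7 (495 mg at t=12 h): 495·exp(−0.06301·3) = 409.738 mg/L
Dose 8 (10 mg at t=14 h): 10·exp(−0.06301·1) = 9.389 mg/L
C(15) = 71.891 + 174.114 + 212.500 + 76.566 + 83.633 + 65.677 + 409.738 + 9.389 = 1103.509 mg/L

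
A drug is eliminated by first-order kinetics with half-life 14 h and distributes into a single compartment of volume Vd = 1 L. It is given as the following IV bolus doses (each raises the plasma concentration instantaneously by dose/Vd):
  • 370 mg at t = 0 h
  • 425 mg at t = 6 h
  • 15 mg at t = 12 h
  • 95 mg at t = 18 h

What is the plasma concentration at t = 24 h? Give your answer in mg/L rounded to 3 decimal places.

365.945 mg/L

k = ln 2 / 14 = 0.04951 per h
Dose 1 (370 mg at t=0 h): 370·exp(−0.04951·24) = 112.759 mg/L
Dose 2 (425 mg at t=6 h): 425·exp(−0.04951·18) = 174.321 mg/L
Dose 3 (15 mg at t=12 h): 15·exp(−0.04951·12) = 8.281 mg/L
Dose 4 (95 mg at t=18 h): 95·exp(−0.04951·6) = 70.585 mg/L
C(24) = 112.759 + 174.321 + 8.281 + 70.585 = 365.945 mg/L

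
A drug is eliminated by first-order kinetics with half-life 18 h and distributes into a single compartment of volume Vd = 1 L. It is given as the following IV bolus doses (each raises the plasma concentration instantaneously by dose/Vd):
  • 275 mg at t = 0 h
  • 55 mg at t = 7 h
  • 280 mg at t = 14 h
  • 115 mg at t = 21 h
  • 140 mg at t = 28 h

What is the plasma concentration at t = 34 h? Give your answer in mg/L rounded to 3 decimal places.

404.149 mg/L

k = ln 2 / 18 = 0.03851 per h
Dose 1 (275 mg at t=0 h): 275·exp(−0.03851·34) = 74.254 mg/L
Dose 2 (55 mg at t=7 h): 55·exp(−0.03851·27) = 19.445 mg/L
Dose 3 (280 mg at t=14 h): 280·exp(−0.03851·20) = 129.622 mg/L
Dose 4 (115 mg at t=21 h): 115·exp(−0.03851·13) = 69.709 mg/L
Dose 5 (140 mg at t=28 h): 140·exp(−0.03851·6) = 111.118 mg/L
C(34) = 74.254 + 19.445 + 129.622 + 69.709 + 111.118 = 404.149 mg/L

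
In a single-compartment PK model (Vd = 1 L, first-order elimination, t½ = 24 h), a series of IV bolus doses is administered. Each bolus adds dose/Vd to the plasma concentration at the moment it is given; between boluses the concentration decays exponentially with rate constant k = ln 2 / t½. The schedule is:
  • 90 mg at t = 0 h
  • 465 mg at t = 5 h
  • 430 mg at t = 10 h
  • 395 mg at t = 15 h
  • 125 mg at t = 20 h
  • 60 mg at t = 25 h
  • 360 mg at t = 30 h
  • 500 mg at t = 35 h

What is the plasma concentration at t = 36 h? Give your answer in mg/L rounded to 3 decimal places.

1550.974 mg/L

k = ln 2 / 24 = 0.02888 per h
Dose 1 (90 mg at t=0 h): 90·exp(−0.02888·36) = 31.820 mg/L
Dose 2 (465 mg at t=5 h): 465·exp(−0.02888·31) = 189.943 mg/L
Dose 3 (430 mg at t=10 h): 430·exp(−0.02888·26) = 202.933 mg/L
Dose 4 (395 mg at t=15 h): 395·exp(−0.02888·21) = 215.375 mg/L
Dose 5 (125 mg at t=20 h): 125·exp(−0.02888·16) = 78.745 mg/L
Dose 6 (60 mg at t=25 h): 60·exp(−0.02888·11) = 43.670 mg/L
Dose 7 (360 mg at t=30 h): 360·exp(−0.02888·6) = 302.723 mg/L
Dose 8 (500 mg at t=35 h): 500·exp(−0.02888·1) = 485.766 mg/L
C(36) = 31.820 + 189.943 + 202.933 + 215.375 + 78.745 + 43.670 + 302.723 + 485.766 = 1550.974 mg/L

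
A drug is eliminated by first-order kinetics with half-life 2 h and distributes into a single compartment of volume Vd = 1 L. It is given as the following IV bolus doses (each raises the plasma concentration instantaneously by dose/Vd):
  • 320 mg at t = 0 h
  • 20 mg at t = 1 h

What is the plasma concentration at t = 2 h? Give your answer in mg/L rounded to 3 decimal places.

k = ln 2 / 2 = 0.34657 per h
Dose 1 (320 mg at t=0 h): 320·exp(−0.34657·2) = 160.000 mg/L
Dose 2 (20 mg at t=1 h): 20·exp(−0.34657·1) = 14.142 mg/L
C(2) = 160.000 + 14.142 = 174.142 mg/L

174.142 mg/L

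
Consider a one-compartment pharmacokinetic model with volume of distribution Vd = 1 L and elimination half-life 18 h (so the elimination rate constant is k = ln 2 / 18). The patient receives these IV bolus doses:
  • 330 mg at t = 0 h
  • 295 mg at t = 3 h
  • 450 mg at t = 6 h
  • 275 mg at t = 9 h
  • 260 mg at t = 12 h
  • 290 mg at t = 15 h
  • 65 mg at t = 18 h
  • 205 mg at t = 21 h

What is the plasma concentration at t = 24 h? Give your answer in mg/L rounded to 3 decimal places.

k = ln 2 / 18 = 0.03851 per h
Dose 1 (330 mg at t=0 h): 330·exp(−0.03851·24) = 130.961 mg/L
Dose 2 (295 mg at t=3 h): 295·exp(−0.03851·21) = 131.408 mg/L
Dose 3 (450 mg at t=6 h): 450·exp(−0.03851·18) = 225.000 mg/L
Dose 4 (275 mg at t=9 h): 275·exp(−0.03851·15) = 154.339 mg/L
Dose 5 (260 mg at t=12 h): 260·exp(−0.03851·12) = 163.790 mg/L
Dose 6 (290 mg at t=15 h): 290·exp(−0.03851·9) = 205.061 mg/L
Dose 7 (65 mg at t=18 h): 65·exp(−0.03851·6) = 51.591 mg/L
Dose 8 (205 mg at t=21 h): 205·exp(−0.03851·3) = 182.634 mg/L
C(24) = 130.961 + 131.408 + 225.000 + 154.339 + 163.790 + 205.061 + 51.591 + 182.634 = 1244.782 mg/L

1244.782 mg/L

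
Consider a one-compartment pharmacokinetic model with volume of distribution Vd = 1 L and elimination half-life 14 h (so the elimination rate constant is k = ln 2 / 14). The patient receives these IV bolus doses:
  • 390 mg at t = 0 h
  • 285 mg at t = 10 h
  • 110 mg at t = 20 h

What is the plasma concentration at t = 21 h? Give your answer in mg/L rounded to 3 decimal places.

k = ln 2 / 14 = 0.04951 per h
Dose 1 (390 mg at t=0 h): 390·exp(−0.04951·21) = 137.886 mg/L
Dose 2 (285 mg at t=10 h): 285·exp(−0.04951·11) = 165.318 mg/L
Dose 3 (110 mg at t=20 h): 110·exp(−0.04951·1) = 104.686 mg/L
C(21) = 137.886 + 165.318 + 104.686 = 407.891 mg/L

407.891 mg/L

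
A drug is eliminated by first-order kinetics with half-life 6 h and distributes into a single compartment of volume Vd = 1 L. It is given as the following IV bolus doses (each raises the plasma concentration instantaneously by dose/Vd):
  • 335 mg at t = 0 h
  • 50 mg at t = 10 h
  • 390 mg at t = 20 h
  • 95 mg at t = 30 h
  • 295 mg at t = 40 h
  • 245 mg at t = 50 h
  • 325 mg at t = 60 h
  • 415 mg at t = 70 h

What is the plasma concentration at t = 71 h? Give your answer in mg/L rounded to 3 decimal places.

492.837 mg/L

k = ln 2 / 6 = 0.11552 per h
Dose 1 (335 mg at t=0 h): 335·exp(−0.11552·71) = 0.092 mg/L
Dose 2 (50 mg at t=10 h): 50·exp(−0.11552·61) = 0.044 mg/L
Dose 3 (390 mg at t=20 h): 390·exp(−0.11552·51) = 1.077 mg/L
Dose 4 (95 mg at t=30 h): 95·exp(−0.11552·41) = 0.833 mg/L
Dose 5 (295 mg at t=40 h): 295·exp(−0.11552·31) = 8.213 mg/L
Dose 6 (245 mg at t=50 h): 245·exp(−0.11552·21) = 21.655 mg/L
Dose 7 (325 mg at t=60 h): 325·exp(−0.11552·11) = 91.200 mg/L
Dose 8 (415 mg at t=70 h): 415·exp(−0.11552·1) = 369.723 mg/L
C(71) = 0.092 + 0.044 + 1.077 + 0.833 + 8.213 + 21.655 + 91.200 + 369.723 = 492.837 mg/L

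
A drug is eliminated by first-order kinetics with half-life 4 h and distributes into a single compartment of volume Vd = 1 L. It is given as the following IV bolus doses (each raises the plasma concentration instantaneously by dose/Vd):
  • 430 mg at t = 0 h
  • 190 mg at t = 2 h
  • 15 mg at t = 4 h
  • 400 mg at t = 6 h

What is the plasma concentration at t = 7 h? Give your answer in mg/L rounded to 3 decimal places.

553.003 mg/L

k = ln 2 / 4 = 0.17329 per h
Dose 1 (430 mg at t=0 h): 430·exp(−0.17329·7) = 127.840 mg/L
Dose 2 (190 mg at t=2 h): 190·exp(−0.17329·5) = 79.885 mg/L
Dose 3 (15 mg at t=4 h): 15·exp(−0.17329·3) = 8.919 mg/L
Dose 4 (400 mg at t=6 h): 400·exp(−0.17329·1) = 336.359 mg/L
C(7) = 127.840 + 79.885 + 8.919 + 336.359 = 553.003 mg/L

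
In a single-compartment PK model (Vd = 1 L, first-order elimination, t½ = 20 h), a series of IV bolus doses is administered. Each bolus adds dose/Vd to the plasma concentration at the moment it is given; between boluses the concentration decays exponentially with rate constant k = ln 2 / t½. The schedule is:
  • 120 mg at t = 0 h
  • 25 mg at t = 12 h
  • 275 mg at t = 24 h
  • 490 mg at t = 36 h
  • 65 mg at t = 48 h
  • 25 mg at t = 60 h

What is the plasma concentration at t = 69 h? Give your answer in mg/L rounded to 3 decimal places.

278.087 mg/L

k = ln 2 / 20 = 0.03466 per h
Dose 1 (120 mg at t=0 h): 120·exp(−0.03466·69) = 10.981 mg/L
Dose 2 (25 mg at t=12 h): 25·exp(−0.03466·57) = 3.467 mg/L
Dose 3 (275 mg at t=24 h): 275·exp(−0.03466·45) = 57.812 mg/L
Dose 4 (490 mg at t=36 h): 490·exp(−0.03466·33) = 156.134 mg/L
Dose 5 (65 mg at t=48 h): 65·exp(−0.03466·21) = 31.393 mg/L
Dose 6 (25 mg at t=60 h): 25·exp(−0.03466·9) = 18.301 mg/L
C(69) = 10.981 + 3.467 + 57.812 + 156.134 + 31.393 + 18.301 = 278.087 mg/L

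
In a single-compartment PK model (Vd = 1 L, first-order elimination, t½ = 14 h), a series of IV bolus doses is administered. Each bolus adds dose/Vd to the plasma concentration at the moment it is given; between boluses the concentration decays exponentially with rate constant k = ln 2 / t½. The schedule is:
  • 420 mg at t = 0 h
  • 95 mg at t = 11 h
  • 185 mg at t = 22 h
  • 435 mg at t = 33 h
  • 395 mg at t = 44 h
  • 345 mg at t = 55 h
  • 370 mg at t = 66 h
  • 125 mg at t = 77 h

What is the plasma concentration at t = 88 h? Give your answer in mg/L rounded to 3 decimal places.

352.158 mg/L

k = ln 2 / 14 = 0.04951 per h
Dose 1 (420 mg at t=0 h): 420·exp(−0.04951·88) = 5.383 mg/L
Dose 2 (95 mg at t=11 h): 95·exp(−0.04951·77) = 2.099 mg/L
Dose 3 (185 mg at t=22 h): 185·exp(−0.04951·66) = 7.047 mg/L
Dose 4 (435 mg at t=33 h): 435·exp(−0.04951·55) = 28.567 mg/L
Dose 5 (395 mg at t=44 h): 395·exp(−0.04951·44) = 44.720 mg/L
Dose 6 (345 mg at t=55 h): 345·exp(−0.04951·33) = 67.336 mg/L
Dose 7 (370 mg at t=66 h): 370·exp(−0.04951·22) = 124.496 mg/L
Dose 8 (125 mg at t=77 h): 125·exp(−0.04951·11) = 72.508 mg/L
C(88) = 5.383 + 2.099 + 7.047 + 28.567 + 44.720 + 67.336 + 124.496 + 72.508 = 352.158 mg/L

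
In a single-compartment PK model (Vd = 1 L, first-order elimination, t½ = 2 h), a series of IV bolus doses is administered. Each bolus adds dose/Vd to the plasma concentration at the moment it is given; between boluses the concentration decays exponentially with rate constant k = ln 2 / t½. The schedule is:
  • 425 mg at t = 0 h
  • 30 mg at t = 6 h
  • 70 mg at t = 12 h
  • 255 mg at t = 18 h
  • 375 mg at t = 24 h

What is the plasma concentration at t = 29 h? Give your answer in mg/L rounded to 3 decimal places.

72.148 mg/L

k = ln 2 / 2 = 0.34657 per h
Dose 1 (425 mg at t=0 h): 425·exp(−0.34657·29) = 0.018 mg/L
Dose 2 (30 mg at t=6 h): 30·exp(−0.34657·23) = 0.010 mg/L
Dose 3 (70 mg at t=12 h): 70·exp(−0.34657·17) = 0.193 mg/L
Dose 4 (255 mg at t=18 h): 255·exp(−0.34657·11) = 5.635 mg/L
Dose 5 (375 mg at t=24 h): 375·exp(−0.34657·5) = 66.291 mg/L
C(29) = 0.018 + 0.010 + 0.193 + 5.635 + 66.291 = 72.148 mg/L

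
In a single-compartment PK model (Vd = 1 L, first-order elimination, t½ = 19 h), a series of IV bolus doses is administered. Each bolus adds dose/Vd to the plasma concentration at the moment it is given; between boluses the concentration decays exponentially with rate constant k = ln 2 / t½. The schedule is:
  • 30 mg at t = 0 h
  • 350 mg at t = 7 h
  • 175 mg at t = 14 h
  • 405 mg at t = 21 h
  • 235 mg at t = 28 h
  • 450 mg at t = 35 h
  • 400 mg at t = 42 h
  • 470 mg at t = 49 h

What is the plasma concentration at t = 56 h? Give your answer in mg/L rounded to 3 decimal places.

k = ln 2 / 19 = 0.03648 per h
Dose 1 (30 mg at t=0 h): 30·exp(−0.03648·56) = 3.889 mg/L
Dose 2 (350 mg at t=7 h): 350·exp(−0.03648·49) = 58.577 mg/L
Dose 3 (175 mg at t=14 h): 175·exp(−0.03648·42) = 37.810 mg/L
Dose 4 (405 mg at t=21 h): 405·exp(−0.03648·35) = 112.960 mg/L
Dose 5 (235 mg at t=28 h): 235·exp(−0.03648·28) = 84.614 mg/L
Dose 6 (450 mg at t=35 h): 450·exp(−0.03648·21) = 209.168 mg/L
Dose 7 (400 mg at t=42 h): 400·exp(−0.03648·14) = 240.021 mg/L
Dose 8 (470 mg at t=49 h): 470·exp(−0.03648·7) = 364.076 mg/L
C(56) = 3.889 + 58.577 + 37.810 + 112.960 + 84.614 + 209.168 + 240.021 + 364.076 = 1111.115 mg/L

1111.115 mg/L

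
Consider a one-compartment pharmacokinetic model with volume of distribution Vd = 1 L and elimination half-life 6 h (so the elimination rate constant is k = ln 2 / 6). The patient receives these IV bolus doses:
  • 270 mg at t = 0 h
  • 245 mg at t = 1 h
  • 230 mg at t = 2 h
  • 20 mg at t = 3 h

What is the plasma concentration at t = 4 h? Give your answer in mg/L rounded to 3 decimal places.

k = ln 2 / 6 = 0.11552 per h
Dose 1 (270 mg at t=0 h): 270·exp(−0.11552·4) = 170.089 mg/L
Dose 2 (245 mg at t=1 h): 245·exp(−0.11552·3) = 173.241 mg/L
Dose 3 (230 mg at t=2 h): 230·exp(−0.11552·2) = 182.551 mg/L
Dose 4 (20 mg at t=3 h): 20·exp(−0.11552·1) = 17.818 mg/L
C(4) = 170.089 + 173.241 + 182.551 + 17.818 = 543.700 mg/L

543.700 mg/L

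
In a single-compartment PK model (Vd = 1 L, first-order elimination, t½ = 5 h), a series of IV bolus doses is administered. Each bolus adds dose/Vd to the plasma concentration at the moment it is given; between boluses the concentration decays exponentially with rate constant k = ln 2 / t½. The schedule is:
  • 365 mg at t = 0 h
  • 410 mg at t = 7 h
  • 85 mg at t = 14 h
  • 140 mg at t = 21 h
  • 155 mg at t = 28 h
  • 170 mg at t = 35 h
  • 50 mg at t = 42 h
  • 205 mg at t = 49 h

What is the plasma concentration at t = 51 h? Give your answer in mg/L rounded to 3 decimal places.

198.531 mg/L

k = ln 2 / 5 = 0.13863 per h
Dose 1 (365 mg at t=0 h): 365·exp(−0.13863·51) = 0.310 mg/L
Dose 2 (410 mg at t=7 h): 410·exp(−0.13863·44) = 0.920 mg/L
Dose 3 (85 mg at t=14 h): 85·exp(−0.13863·37) = 0.503 mg/L
Dose 4 (140 mg at t=21 h): 140·exp(−0.13863·30) = 2.188 mg/L
Dose 5 (155 mg at t=28 h): 155·exp(−0.13863·23) = 6.391 mg/L
Dose 6 (170 mg at t=35 h): 170·exp(−0.13863·16) = 18.499 mg/L
Dose 7 (50 mg at t=42 h): 50·exp(−0.13863·9) = 14.359 mg/L
Dose 8 (205 mg at t=49 h): 205·exp(−0.13863·2) = 155.361 mg/L
C(51) = 0.310 + 0.920 + 0.503 + 2.188 + 6.391 + 18.499 + 14.359 + 155.361 = 198.531 mg/L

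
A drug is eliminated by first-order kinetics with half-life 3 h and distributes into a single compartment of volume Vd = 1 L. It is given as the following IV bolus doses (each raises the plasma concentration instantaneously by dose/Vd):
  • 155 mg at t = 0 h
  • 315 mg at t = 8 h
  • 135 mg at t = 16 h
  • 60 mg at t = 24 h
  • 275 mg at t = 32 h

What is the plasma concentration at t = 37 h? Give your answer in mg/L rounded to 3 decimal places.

91.068 mg/L

k = ln 2 / 3 = 0.23105 per h
Dose 1 (155 mg at t=0 h): 155·exp(−0.23105·37) = 0.030 mg/L
Dose 2 (315 mg at t=8 h): 315·exp(−0.23105·29) = 0.388 mg/L
Dose 3 (135 mg at t=16 h): 135·exp(−0.23105·21) = 1.055 mg/L
Dose 4 (60 mg at t=24 h): 60·exp(−0.23105·13) = 2.976 mg/L
Dose 5 (275 mg at t=32 h): 275·exp(−0.23105·5) = 86.620 mg/L
C(37) = 0.030 + 0.388 + 1.055 + 2.976 + 86.620 = 91.068 mg/L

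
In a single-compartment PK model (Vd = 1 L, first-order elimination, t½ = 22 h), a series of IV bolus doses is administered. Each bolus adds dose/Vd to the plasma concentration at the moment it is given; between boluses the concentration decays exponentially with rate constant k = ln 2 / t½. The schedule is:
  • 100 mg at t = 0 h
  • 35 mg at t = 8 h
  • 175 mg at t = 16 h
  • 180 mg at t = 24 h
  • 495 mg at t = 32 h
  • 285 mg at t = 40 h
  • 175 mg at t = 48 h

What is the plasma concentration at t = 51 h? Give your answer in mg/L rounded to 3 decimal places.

k = ln 2 / 22 = 0.03151 per h
Dose 1 (100 mg at t=0 h): 100·exp(−0.03151·51) = 20.052 mg/L
Dose 2 (35 mg at t=8 h): 35·exp(−0.03151·43) = 9.030 mg/L
Dose 3 (175 mg at t=16 h): 175·exp(−0.03151·35) = 58.093 mg/L
Dose 4 (180 mg at t=24 h): 180·exp(−0.03151·27) = 76.882 mg/L
Dose 5 (495 mg at t=32 h): 495·exp(−0.03151·19) = 272.035 mg/L
Dose 6 (285 mg at t=40 h): 285·exp(−0.03151·11) = 201.525 mg/L
Dose 7 (175 mg at t=48 h): 175·exp(−0.03151·3) = 159.217 mg/L
C(51) = 20.052 + 9.030 + 58.093 + 76.882 + 272.035 + 201.525 + 159.217 = 796.835 mg/L

796.835 mg/L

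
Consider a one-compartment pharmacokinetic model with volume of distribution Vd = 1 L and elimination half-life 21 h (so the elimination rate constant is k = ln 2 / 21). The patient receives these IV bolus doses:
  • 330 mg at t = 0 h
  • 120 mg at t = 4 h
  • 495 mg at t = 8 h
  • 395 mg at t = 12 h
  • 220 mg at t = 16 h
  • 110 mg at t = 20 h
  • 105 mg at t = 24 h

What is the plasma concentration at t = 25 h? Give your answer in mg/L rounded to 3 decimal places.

1102.524 mg/L

k = ln 2 / 21 = 0.03301 per h
Dose 1 (330 mg at t=0 h): 330·exp(−0.03301·25) = 144.592 mg/L
Dose 2 (120 mg at t=4 h): 120·exp(−0.03301·21) = 60.000 mg/L
Dose 3 (495 mg at t=8 h): 495·exp(−0.03301·17) = 282.432 mg/L
Dose 4 (395 mg at t=12 h): 395·exp(−0.03301·13) = 257.185 mg/L
Dose 5 (220 mg at t=16 h): 220·exp(−0.03301·9) = 163.459 mg/L
Dose 6 (110 mg at t=20 h): 110·exp(−0.03301·5) = 93.265 mg/L
Dose 7 (105 mg at t=24 h): 105·exp(−0.03301·1) = 101.591 mg/L
C(25) = 144.592 + 60.000 + 282.432 + 257.185 + 163.459 + 93.265 + 101.591 = 1102.524 mg/L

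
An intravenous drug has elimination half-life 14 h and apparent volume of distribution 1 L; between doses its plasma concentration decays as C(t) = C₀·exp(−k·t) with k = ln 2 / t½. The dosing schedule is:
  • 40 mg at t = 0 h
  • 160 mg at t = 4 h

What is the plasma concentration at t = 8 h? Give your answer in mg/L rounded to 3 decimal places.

158.172 mg/L

k = ln 2 / 14 = 0.04951 per h
Dose 1 (40 mg at t=0 h): 40·exp(−0.04951·8) = 26.918 mg/L
Dose 2 (160 mg at t=4 h): 160·exp(−0.04951·4) = 131.254 mg/L
C(8) = 26.918 + 131.254 = 158.172 mg/L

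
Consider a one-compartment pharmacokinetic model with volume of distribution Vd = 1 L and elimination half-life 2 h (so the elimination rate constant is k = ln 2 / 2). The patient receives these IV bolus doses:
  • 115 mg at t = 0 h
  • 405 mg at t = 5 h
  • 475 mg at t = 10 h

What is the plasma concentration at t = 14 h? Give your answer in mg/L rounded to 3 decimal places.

137.547 mg/L

k = ln 2 / 2 = 0.34657 per h
Dose 1 (115 mg at t=0 h): 115·exp(−0.34657·14) = 0.898 mg/L
Dose 2 (405 mg at t=5 h): 405·exp(−0.34657·9) = 17.899 mg/L
Dose 3 (475 mg at t=10 h): 475·exp(−0.34657·4) = 118.750 mg/L
C(14) = 0.898 + 17.899 + 118.750 = 137.547 mg/L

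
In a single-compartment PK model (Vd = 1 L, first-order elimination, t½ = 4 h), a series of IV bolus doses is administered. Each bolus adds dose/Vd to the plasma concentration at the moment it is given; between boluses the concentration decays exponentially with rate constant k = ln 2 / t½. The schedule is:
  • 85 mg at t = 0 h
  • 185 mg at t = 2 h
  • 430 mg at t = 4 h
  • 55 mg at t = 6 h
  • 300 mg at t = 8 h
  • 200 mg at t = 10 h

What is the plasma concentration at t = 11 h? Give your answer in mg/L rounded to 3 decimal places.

k = ln 2 / 4 = 0.17329 per h
Dose 1 (85 mg at t=0 h): 85·exp(−0.17329·11) = 12.635 mg/L
Dose 2 (185 mg at t=2 h): 185·exp(−0.17329·9) = 38.891 mg/L
Dose 3 (430 mg at t=4 h): 430·exp(−0.17329·7) = 127.840 mg/L
Dose 4 (55 mg at t=6 h): 55·exp(−0.17329·5) = 23.125 mg/L
Dose 5 (300 mg at t=8 h): 300·exp(−0.17329·3) = 178.381 mg/L
Dose 6 (200 mg at t=10 h): 200·exp(−0.17329·1) = 168.179 mg/L
C(11) = 12.635 + 38.891 + 127.840 + 23.125 + 178.381 + 168.179 = 549.052 mg/L

549.052 mg/L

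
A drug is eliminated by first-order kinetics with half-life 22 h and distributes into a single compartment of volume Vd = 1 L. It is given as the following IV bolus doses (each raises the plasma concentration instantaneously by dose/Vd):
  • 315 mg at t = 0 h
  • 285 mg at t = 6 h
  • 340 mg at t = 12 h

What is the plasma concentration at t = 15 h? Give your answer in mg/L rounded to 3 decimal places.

720.333 mg/L

k = ln 2 / 22 = 0.03151 per h
Dose 1 (315 mg at t=0 h): 315·exp(−0.03151·15) = 196.364 mg/L
Dose 2 (285 mg at t=6 h): 285·exp(−0.03151·9) = 214.633 mg/L
Dose 3 (340 mg at t=12 h): 340·exp(−0.03151·3) = 309.335 mg/L
C(15) = 196.364 + 214.633 + 309.335 = 720.333 mg/L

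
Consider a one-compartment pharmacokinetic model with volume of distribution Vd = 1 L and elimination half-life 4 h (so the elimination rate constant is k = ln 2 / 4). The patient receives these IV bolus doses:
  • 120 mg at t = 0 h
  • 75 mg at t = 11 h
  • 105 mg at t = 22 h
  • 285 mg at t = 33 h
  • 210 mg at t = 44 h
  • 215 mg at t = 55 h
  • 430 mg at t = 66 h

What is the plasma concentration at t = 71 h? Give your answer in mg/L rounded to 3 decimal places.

k = ln 2 / 4 = 0.17329 per h
Dose 1 (120 mg at t=0 h): 120·exp(−0.17329·71) = 0.001 mg/L
Dose 2 (75 mg at t=11 h): 75·exp(−0.17329·60) = 0.002 mg/L
Dose 3 (105 mg at t=22 h): 105·exp(−0.17329·49) = 0.022 mg/L
Dose 4 (285 mg at t=33 h): 285·exp(−0.17329·38) = 0.394 mg/L
Dose 5 (210 mg at t=44 h): 210·exp(−0.17329·27) = 1.951 mg/L
Dose 6 (215 mg at t=55 h): 215·exp(−0.17329·16) = 13.438 mg/L
Dose 7 (430 mg at t=66 h): 430·exp(−0.17329·5) = 180.793 mg/L
C(71) = 0.001 + 0.002 + 0.022 + 0.394 + 1.951 + 13.438 + 180.793 = 196.599 mg/L

196.599 mg/L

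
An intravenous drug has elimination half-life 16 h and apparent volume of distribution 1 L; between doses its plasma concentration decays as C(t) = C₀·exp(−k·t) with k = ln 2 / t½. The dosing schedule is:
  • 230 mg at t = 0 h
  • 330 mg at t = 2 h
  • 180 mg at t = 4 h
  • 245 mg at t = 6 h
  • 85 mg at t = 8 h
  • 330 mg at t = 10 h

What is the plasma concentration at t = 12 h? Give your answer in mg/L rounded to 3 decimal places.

k = ln 2 / 16 = 0.04332 per h
Dose 1 (230 mg at t=0 h): 230·exp(−0.04332·12) = 136.759 mg/L
Dose 2 (330 mg at t=2 h): 330·exp(−0.04332·10) = 213.979 mg/L
Dose 3 (180 mg at t=4 h): 180·exp(−0.04332·8) = 127.279 mg/L
Dose 4 (245 mg at t=6 h): 245·exp(−0.04332·6) = 188.921 mg/L
Dose 5 (85 mg at t=8 h): 85·exp(−0.04332·4) = 71.476 mg/L
Dose 6 (330 mg at t=10 h): 330·exp(−0.04332·2) = 302.611 mg/L
C(12) = 136.759 + 213.979 + 127.279 + 188.921 + 71.476 + 302.611 = 1041.025 mg/L

1041.025 mg/L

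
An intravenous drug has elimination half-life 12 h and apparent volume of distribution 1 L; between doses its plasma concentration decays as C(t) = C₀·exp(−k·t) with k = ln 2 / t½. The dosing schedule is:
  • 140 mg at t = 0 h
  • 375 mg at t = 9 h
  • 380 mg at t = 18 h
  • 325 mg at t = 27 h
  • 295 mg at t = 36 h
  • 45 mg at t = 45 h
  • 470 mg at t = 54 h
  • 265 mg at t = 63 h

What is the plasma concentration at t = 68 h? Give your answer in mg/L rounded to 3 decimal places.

k = ln 2 / 12 = 0.05776 per h
Dose 1 (140 mg at t=0 h): 140·exp(−0.05776·68) = 2.756 mg/L
Dose 2 (375 mg at t=9 h): 375·exp(−0.05776·59) = 12.416 mg/L
Dose 3 (380 mg at t=18 h): 380·exp(−0.05776·50) = 21.159 mg/L
Dose 4 (325 mg at t=27 h): 325·exp(−0.05776·41) = 30.434 mg/L
Dose 5 (295 mg at t=36 h): 295·exp(−0.05776·32) = 46.460 mg/L
Dose 6 (45 mg at t=45 h): 45·exp(−0.05776·23) = 11.919 mg/L
Dose 7 (470 mg at t=54 h): 470·exp(−0.05776·14) = 209.361 mg/L
Dose 8 (265 mg at t=63 h): 265·exp(−0.05776·5) = 198.526 mg/L
C(68) = 2.756 + 12.416 + 21.159 + 30.434 + 46.460 + 11.919 + 209.361 + 198.526 = 533.030 mg/L

533.030 mg/L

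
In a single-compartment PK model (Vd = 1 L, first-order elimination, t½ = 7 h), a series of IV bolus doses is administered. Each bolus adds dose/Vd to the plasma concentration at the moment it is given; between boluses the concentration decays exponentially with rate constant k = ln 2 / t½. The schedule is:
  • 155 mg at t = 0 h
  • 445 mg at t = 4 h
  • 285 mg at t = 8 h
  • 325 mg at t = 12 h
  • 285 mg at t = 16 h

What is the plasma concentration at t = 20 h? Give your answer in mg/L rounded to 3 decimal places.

k = ln 2 / 7 = 0.09902 per h
Dose 1 (155 mg at t=0 h): 155·exp(−0.09902·20) = 21.392 mg/L
Dose 2 (445 mg at t=4 h): 445·exp(−0.09902·16) = 91.262 mg/L
Dose 3 (285 mg at t=8 h): 285·exp(−0.09902·12) = 86.855 mg/L
Dose 4 (325 mg at t=12 h): 325·exp(−0.09902·8) = 147.180 mg/L
Dose 5 (285 mg at t=16 h): 285·exp(−0.09902·4) = 191.791 mg/L
C(20) = 21.392 + 91.262 + 86.855 + 147.180 + 191.791 = 538.480 mg/L

538.480 mg/L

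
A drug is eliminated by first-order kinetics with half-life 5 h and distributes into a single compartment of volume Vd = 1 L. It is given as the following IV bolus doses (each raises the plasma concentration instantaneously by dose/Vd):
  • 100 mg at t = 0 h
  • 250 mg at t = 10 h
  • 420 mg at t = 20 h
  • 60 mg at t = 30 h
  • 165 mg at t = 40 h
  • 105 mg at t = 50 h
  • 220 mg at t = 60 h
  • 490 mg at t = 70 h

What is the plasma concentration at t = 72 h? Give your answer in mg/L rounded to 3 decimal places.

k = ln 2 / 5 = 0.13863 per h
Dose 1 (100 mg at t=0 h): 100·exp(−0.13863·72) = 0.005 mg/L
Dose 2 (250 mg at t=10 h): 250·exp(−0.13863·62) = 0.046 mg/L
Dose 3 (420 mg at t=20 h): 420·exp(−0.13863·52) = 0.311 mg/L
Dose 4 (60 mg at t=30 h): 60·exp(−0.13863·42) = 0.178 mg/L
Dose 5 (165 mg at t=40 h): 165·exp(−0.13863·32) = 1.954 mg/L
Dose 6 (105 mg at t=50 h): 105·exp(−0.13863·22) = 4.973 mg/L
Dose 7 (220 mg at t=60 h): 220·exp(−0.13863·12) = 41.682 mg/L
Dose 8 (490 mg at t=70 h): 490·exp(−0.13863·2) = 371.351 mg/L
C(72) = 0.005 + 0.046 + 0.311 + 0.178 + 1.954 + 4.973 + 41.682 + 371.351 = 420.499 mg/L

420.499 mg/L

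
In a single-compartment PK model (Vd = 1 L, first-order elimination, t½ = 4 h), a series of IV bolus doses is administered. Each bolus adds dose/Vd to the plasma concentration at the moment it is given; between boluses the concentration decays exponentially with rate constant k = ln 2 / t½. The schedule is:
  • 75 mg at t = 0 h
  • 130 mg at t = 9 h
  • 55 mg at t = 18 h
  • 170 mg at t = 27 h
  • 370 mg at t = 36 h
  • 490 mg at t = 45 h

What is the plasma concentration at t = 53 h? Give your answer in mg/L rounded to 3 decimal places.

k = ln 2 / 4 = 0.17329 per h
Dose 1 (75 mg at t=0 h): 75·exp(−0.17329·53) = 0.008 mg/L
Dose 2 (130 mg at t=9 h): 130·exp(−0.17329·44) = 0.063 mg/L
Dose 3 (55 mg at t=18 h): 55·exp(−0.17329·35) = 0.128 mg/L
Dose 4 (170 mg at t=27 h): 170·exp(−0.17329·26) = 1.878 mg/L
Dose 5 (370 mg at t=36 h): 370·exp(−0.17329·17) = 19.446 mg/L
Dose 6 (490 mg at t=45 h): 490·exp(−0.17329·8) = 122.500 mg/L
C(53) = 0.008 + 0.063 + 0.128 + 1.878 + 19.446 + 122.500 = 144.023 mg/L

144.023 mg/L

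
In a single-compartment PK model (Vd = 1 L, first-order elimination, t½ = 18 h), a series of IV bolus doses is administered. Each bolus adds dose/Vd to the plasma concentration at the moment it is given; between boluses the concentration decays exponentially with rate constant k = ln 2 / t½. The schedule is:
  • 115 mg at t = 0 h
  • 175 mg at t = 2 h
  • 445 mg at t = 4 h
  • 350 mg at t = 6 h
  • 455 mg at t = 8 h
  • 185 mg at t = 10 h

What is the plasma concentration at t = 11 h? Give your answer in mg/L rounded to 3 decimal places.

k = ln 2 / 18 = 0.03851 per h
Dose 1 (115 mg at t=0 h): 115·exp(−0.03851·11) = 75.290 mg/L
Dose 2 (175 mg at t=2 h): 175·exp(−0.03851·9) = 123.744 mg/L
Dose 3 (445 mg at t=4 h): 445·exp(−0.03851·7) = 339.854 mg/L
Dose 4 (350 mg at t=6 h): 350·exp(−0.03851·5) = 288.701 mg/L
Dose 5 (455 mg at t=8 h): 455·exp(−0.03851·3) = 405.359 mg/L
Dose 6 (185 mg at t=10 h): 185·exp(−0.03851·1) = 178.011 mg/L
C(11) = 75.290 + 123.744 + 339.854 + 288.701 + 405.359 + 178.011 = 1410.959 mg/L

1410.959 mg/L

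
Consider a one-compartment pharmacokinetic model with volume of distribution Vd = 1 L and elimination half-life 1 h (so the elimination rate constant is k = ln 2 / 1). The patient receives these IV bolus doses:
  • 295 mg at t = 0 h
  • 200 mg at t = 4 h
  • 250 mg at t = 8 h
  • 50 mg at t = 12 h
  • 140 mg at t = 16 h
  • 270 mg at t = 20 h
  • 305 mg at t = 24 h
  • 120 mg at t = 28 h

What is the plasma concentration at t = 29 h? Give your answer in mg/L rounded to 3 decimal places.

70.076 mg/L

k = ln 2 / 1 = 0.69315 per h
Dose 1 (295 mg at t=0 h): 295·exp(−0.69315·29) = 0.000 mg/L
Dose 2 (200 mg at t=4 h): 200·exp(−0.69315·25) = 0.000 mg/L
Dose 3 (250 mg at t=8 h): 250·exp(−0.69315·21) = 0.000 mg/L
Dose 4 (50 mg at t=12 h): 50·exp(−0.69315·17) = 0.000 mg/L
Dose 5 (140 mg at t=16 h): 140·exp(−0.69315·13) = 0.017 mg/L
Dose 6 (270 mg at t=20 h): 270·exp(−0.69315·9) = 0.527 mg/L
Dose 7 (305 mg at t=24 h): 305·exp(−0.69315·5) = 9.531 mg/L
Dose 8 (120 mg at t=28 h): 120·exp(−0.69315·1) = 60.000 mg/L
C(29) = 0.000 + 0.000 + 0.000 + 0.000 + 0.017 + 0.527 + 9.531 + 60.000 = 70.076 mg/L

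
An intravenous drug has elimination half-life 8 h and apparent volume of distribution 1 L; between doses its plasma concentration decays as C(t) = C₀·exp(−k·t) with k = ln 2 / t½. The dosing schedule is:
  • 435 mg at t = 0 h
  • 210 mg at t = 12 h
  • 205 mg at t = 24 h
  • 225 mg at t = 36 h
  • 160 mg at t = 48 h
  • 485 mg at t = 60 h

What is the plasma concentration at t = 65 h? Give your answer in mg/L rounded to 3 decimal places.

k = ln 2 / 8 = 0.08664 per h
Dose 1 (435 mg at t=0 h): 435·exp(−0.08664·65) = 1.558 mg/L
Dose 2 (210 mg at t=12 h): 210·exp(−0.08664·53) = 2.128 mg/L
Dose 3 (205 mg at t=24 h): 205·exp(−0.08664·41) = 5.875 mg/L
Dose 4 (225 mg at t=36 h): 225·exp(−0.08664·29) = 18.237 mg/L
Dose 5 (160 mg at t=48 h): 160·exp(−0.08664·17) = 36.680 mg/L
Dose 6 (485 mg at t=60 h): 485·exp(−0.08664·5) = 314.484 mg/L
C(65) = 1.558 + 2.128 + 5.875 + 18.237 + 36.680 + 314.484 = 378.961 mg/L

378.961 mg/L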